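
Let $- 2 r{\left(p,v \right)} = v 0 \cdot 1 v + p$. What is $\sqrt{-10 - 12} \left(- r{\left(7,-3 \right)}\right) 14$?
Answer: $49 i \sqrt{22} \approx 229.83 i$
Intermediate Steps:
$r{\left(p,v \right)} = - \frac{p}{2}$ ($r{\left(p,v \right)} = - \frac{v 0 \cdot 1 v + p}{2} = - \frac{0 \cdot 1 v + p}{2} = - \frac{0 v + p}{2} = - \frac{0 + p}{2} = - \frac{p}{2}$)
$\sqrt{-10 - 12} \left(- r{\left(7,-3 \right)}\right) 14 = \sqrt{-10 - 12} \left(- \frac{\left(-1\right) 7}{2}\right) 14 = \sqrt{-22} \left(\left(-1\right) \left(- \frac{7}{2}\right)\right) 14 = i \sqrt{22} \cdot \frac{7}{2} \cdot 14 = \frac{7 i \sqrt{22}}{2} \cdot 14 = 49 i \sqrt{22}$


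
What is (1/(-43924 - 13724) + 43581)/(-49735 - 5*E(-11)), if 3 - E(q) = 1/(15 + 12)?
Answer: -22611217383/25811795920 ≈ -0.87600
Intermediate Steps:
E(q) = 80/27 (E(q) = 3 - 1/(15 + 12) = 3 - 1/27 = 80/27)
(1/(-43924 - 13724) + 43581)/(-49735 - 5*E(-11)) = (1/(-43924 - 13724) + 43581)/(-49735 - 5*80/27) = (1/(-57648) + 43581)/(-49735 - 400/27) = (-1/57648 + 43581)/(-1343245/27) = (2512357487/57648)*(-27/1343245) = -22611217383/25811795920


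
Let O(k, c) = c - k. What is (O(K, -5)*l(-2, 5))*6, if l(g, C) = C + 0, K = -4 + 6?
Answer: -210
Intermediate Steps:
K = 2
l(g, C) = C
(O(K, -5)*l(-2, 5))*6 = ((-5 - 1*2)*5)*6 = ((-5 - 2)*5)*6 = -7*5*6 = -35*6 = -210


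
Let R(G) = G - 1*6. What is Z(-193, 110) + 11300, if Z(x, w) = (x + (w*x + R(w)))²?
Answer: 454511061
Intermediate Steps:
R(G) = -6 + G (R(G) = G - 6 = -6 + G)
Z(x, w) = (-6 + w + x + w*x)² (Z(x, w) = (x + (w*x + (-6 + w)))² = (x + (-6 + w + w*x))² = (-6 + w + x + w*x)²)
Z(-193, 110) + 11300 = (-6 + 110 - 193 + 110*(-193))² + 11300 = (-6 + 110 - 193 - 21230)² + 11300 = (-21319)² + 11300 = 454499761 + 11300 = 454511061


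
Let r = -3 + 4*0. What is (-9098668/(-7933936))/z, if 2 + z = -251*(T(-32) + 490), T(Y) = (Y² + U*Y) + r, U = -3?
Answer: -2274667/800056122756 ≈ -2.8431e-6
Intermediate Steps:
r = -3 (r = -3 + 0 = -3)
T(Y) = -3 + Y² - 3*Y (T(Y) = (Y² - 3*Y) - 3 = -3 + Y² - 3*Y)
z = -403359 (z = -2 - 251*((-3 + (-32)² - 3*(-32)) + 490) = -2 - 251*((-3 + 1024 + 96) + 490) = -2 - 251*(1117 + 490) = -2 - 251*1607 = -2 - 403357 = -403359)
(-9098668/(-7933936))/z = -9098668/(-7933936)/(-403359) = -9098668*(-1/7933936)*(-1/403359) = (2274667/1983484)*(-1/403359) = -2274667/800056122756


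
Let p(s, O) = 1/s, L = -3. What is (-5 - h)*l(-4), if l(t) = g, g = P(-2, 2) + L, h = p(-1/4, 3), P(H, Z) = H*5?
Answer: 13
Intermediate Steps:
P(H, Z) = 5*H
h = -4 (h = 1/(-1/4) = -4)
g = -13 (g = 5*(-2) - 3 = -10 - 3 = -13)
l(t) = -13
(-5 - h)*l(-4) = (-5 - 1*(-4))*(-13) = (-5 + 4)*(-13) = -1*(-13) = 13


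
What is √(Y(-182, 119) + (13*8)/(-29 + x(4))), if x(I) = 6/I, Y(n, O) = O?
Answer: √348535/55 ≈ 10.734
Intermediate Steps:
√(Y(-182, 119) + (13*8)/(-29 + x(4))) = √(119 + (13*8)/(-29 + 6/4)) = √(119 + 104/(-29 + 6*(¼))) = √(119 + 104/(-29 + 3/2)) = √(119 + 104/(-55/2)) = √(119 + 104*(-2/55)) = √(119 - 208/55) = √(6337/55) = √348535/55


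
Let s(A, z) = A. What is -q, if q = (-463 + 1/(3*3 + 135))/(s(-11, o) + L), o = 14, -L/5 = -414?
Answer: 2299/10224 ≈ 0.22486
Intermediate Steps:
L = 2070 (L = -5*(-414) = 2070)
q = -2299/10224 (q = (-463 + 1/(3*3 + 135))/(-11 + 2070) = (-463 + 1/(9 + 135))/2059 = (-463 + 1/144)*(1/2059) = -66671/144*1/2059 = -2299/10224 ≈ -0.22486)
-q = -1*(-2299/10224) = 2299/10224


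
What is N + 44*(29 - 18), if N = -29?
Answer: 455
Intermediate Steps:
N + 44*(29 - 18) = -29 + 44*(29 - 18) = -29 + 44*11 = -29 + 484 = 455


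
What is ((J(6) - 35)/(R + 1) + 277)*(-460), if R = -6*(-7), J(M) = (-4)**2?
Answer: -5470320/43 ≈ -1.2722e+5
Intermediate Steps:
J(M) = 16
R = 42
((J(6) - 35)/(R + 1) + 277)*(-460) = ((16 - 35)/(42 + 1) + 277)*(-460) = (-19/43 + 277)*(-460) = (11892/43)*(-460) = -5470320/43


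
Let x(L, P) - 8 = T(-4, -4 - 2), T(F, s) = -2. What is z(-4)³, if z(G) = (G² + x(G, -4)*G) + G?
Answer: -1728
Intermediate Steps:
x(L, P) = 6 (x(L, P) = 8 - 2 = 6)
z(G) = G² + 7*G (z(G) = (G² + 6*G) + G = G² + 7*G)
z(-4)³ = (-4*(7 - 4))³ = (-4*3)³ = (-12)³ = -1728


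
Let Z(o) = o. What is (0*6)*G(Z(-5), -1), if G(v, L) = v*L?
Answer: 0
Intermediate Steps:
G(v, L) = L*v
(0*6)*G(Z(-5), -1) = (0*6)*(-1*(-5)) = 0*5 = 0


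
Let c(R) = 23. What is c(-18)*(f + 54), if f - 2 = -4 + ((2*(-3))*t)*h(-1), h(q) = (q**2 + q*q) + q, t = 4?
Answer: 644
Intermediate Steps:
h(q) = q + 2*q**2 (h(q) = (q**2 + q**2) + q = 2*q**2 + q = q + 2*q**2)
f = -26 (f = 2 + (-4 + ((2*(-3))*4)*(-(1 + 2*(-1)))) = 2 + (-4 + (-6*4)*(-(1 - 2))) = 2 + (-4 - (-24)*(-1)) = 2 + (-4 - 24*1) = 2 + (-4 - 24) = 2 - 28 = -26)
c(-18)*(f + 54) = 23*(-26 + 54) = 23*28 = 644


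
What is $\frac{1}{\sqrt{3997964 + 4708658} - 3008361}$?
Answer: $- \frac{3008361}{9050227199699} - \frac{\sqrt{8706622}}{9050227199699} \approx -3.3273 \cdot 10^{-7}$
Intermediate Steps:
$\frac{1}{\sqrt{3997964 + 4708658} - 3008361} = \frac{1}{\sqrt{8706622} - 3008361} = \frac{1}{-3008361 + \sqrt{8706622}}$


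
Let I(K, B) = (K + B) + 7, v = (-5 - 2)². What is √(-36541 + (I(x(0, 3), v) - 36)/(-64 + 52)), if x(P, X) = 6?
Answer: I*√1315554/6 ≈ 191.16*I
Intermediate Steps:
v = 49 (v = (-7)² = 49)
I(K, B) = 7 + B + K (I(K, B) = (B + K) + 7 = 7 + B + K)
√(-36541 + (I(x(0, 3), v) - 36)/(-64 + 52)) = √(-36541 + ((7 + 49 + 6) - 36)/(-64 + 52)) = √(-36541 + (62 - 36)/(-12)) = √(-36541 + 26*(-1/12)) = √(-36541 - 13/6) = √(-219259/6) = I*√1315554/6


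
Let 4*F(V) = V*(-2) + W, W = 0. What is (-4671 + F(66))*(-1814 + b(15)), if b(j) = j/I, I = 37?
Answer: 315652512/37 ≈ 8.5312e+6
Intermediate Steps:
b(j) = j/37
F(V) = -V/2 (F(V) = (V*(-2) + 0)/4 = (-2*V + 0)/4 = (-2*V)/4 = -V/2)
(-4671 + F(66))*(-1814 + b(15)) = (-4671 - 1/2*66)*(-1814 + (1/37)*15) = (-4671 - 33)*(-1814 + 15/37) = -4704*(-67103/37) = 315652512/37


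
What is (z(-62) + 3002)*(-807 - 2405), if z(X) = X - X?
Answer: -9642424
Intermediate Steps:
z(X) = 0
(z(-62) + 3002)*(-807 - 2405) = (0 + 3002)*(-807 - 2405) = 3002*(-3212) = -9642424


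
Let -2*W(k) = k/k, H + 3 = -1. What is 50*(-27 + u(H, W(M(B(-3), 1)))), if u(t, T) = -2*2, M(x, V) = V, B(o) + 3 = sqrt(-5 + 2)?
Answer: -1550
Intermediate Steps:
B(o) = -3 + I*sqrt(3) (B(o) = -3 + sqrt(-5 + 2) = -3 + sqrt(-3) = -3 + I*sqrt(3))
H = -4 (H = -3 - 1 = -4)
W(k) = -1/2 (W(k) = -k/(2*k) = -1/2*1 = -1/2)
u(t, T) = -4
50*(-27 + u(H, W(M(B(-3), 1)))) = 50*(-27 - 4) = 50*(-31) = -1550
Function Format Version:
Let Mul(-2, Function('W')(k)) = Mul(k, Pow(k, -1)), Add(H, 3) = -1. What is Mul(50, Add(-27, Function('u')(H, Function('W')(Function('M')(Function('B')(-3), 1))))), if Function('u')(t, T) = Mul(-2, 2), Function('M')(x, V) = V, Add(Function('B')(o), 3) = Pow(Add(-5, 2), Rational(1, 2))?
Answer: -1550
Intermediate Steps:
Function('B')(o) = Add(-3, Mul(I, Pow(3, Rational(1, 2)))) (Function('B')(o) = Add(-3, Pow(Add(-5, 2), Rational(1, 2))) = Add(-3, Pow(-3, Rational(1, 2))) = Add(-3, Mul(I, Pow(3, Rational(1, 2)))))
H = -4 (H = Add(-3, -1) = -4)
Function('W')(k) = Rational(-1, 2) (Function('W')(k) = Mul(Rational(-1, 2), Mul(k, Pow(k, -1))) = Mul(Rational(-1, 2), 1) = Rational(-1, 2))
Function('u')(t, T) = -4
Mul(50, Add(-27, Function('u')(H, Function('W')(Function('M')(Function('B')(-3), 1))))) = Mul(50, Add(-27, -4)) = Mul(50, -31) = -1550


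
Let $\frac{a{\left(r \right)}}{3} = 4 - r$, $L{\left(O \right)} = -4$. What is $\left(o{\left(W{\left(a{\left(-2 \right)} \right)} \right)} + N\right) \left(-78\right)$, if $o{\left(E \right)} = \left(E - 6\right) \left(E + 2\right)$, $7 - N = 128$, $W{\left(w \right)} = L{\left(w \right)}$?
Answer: $7878$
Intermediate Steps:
$a{\left(r \right)} = 12 - 3 r$ ($a{\left(r \right)} = 3 \left(4 - r\right) = 12 - 3 r$)
$W{\left(w \right)} = -4$
$N = -121$ ($N = 7 - 128 = -121$)
$o{\left(E \right)} = \left(-6 + E\right) \left(2 + E\right)$
$\left(o{\left(W{\left(a{\left(-2 \right)} \right)} \right)} + N\right) \left(-78\right) = \left(\left(-12 + \left(-4\right)^{2} - -16\right) - 121\right) \left(-78\right) = \left(\left(-12 + 16 + 16\right) - 121\right) \left(-78\right) = \left(20 - 121\right) \left(-78\right) = \left(-101\right) \left(-78\right) = 7878$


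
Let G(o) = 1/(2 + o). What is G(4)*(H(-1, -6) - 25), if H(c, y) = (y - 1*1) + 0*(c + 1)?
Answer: -16/3 ≈ -5.3333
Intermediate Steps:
H(c, y) = -1 + y (H(c, y) = (y - 1) + 0*(1 + c) = (-1 + y) + 0 = -1 + y)
G(4)*(H(-1, -6) - 25) = ((-1 - 6) - 25)/(2 + 4) = (-7 - 25)/6 = (1/6)*(-32) = -16/3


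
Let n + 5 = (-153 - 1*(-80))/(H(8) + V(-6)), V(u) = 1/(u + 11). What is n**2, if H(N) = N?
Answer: 324900/1681 ≈ 193.28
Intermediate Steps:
V(u) = 1/(11 + u)
n = -570/41 (n = -5 + (-153 - 1*(-80))/(8 + 1/(11 - 6)) = -5 + (-153 + 80)/(8 + 1/5) = -5 - 73/(8 + 1/5) = -5 - 73/41/5 = -5 - 73*5/41 = -5 - 365/41 = -570/41 ≈ -13.902)
n**2 = (-570/41)**2 = 324900/1681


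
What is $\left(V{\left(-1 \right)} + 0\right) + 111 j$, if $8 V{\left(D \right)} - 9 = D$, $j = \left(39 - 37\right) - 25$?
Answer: $-2552$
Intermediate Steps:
$j = -23$ ($j = 2 - 25 = -23$)
$V{\left(D \right)} = \frac{9}{8} + \frac{D}{8}$
$\left(V{\left(-1 \right)} + 0\right) + 111 j = \left(\left(\frac{9}{8} + \frac{1}{8} \left(-1\right)\right) + 0\right) + 111 \left(-23\right) = \left(\left(\frac{9}{8} - \frac{1}{8}\right) + 0\right) - 2553 = \left(1 + 0\right) - 2553 = 1 - 2553 = -2552$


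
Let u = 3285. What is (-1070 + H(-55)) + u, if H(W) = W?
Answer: 2160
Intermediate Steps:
(-1070 + H(-55)) + u = (-1070 - 55) + 3285 = -1125 + 3285 = 2160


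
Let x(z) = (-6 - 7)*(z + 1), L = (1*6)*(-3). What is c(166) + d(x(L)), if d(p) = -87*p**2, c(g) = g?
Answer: -4249001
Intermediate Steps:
L = -18 (L = 6*(-3) = -18)
x(z) = -13 - 13*z (x(z) = -13*(1 + z) = -13 - 13*z)
c(166) + d(x(L)) = 166 - 87*(-13 - 13*(-18))**2 = 166 - 87*(-13 + 234)**2 = 166 - 87*221**2 = 166 - 87*48841 = 166 - 4249167 = -4249001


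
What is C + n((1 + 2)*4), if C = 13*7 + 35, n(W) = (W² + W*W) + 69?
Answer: 483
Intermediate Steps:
n(W) = 69 + 2*W² (n(W) = (W² + W²) + 69 = 2*W² + 69 = 69 + 2*W²)
C = 126 (C = 91 + 35 = 126)
C + n((1 + 2)*4) = 126 + (69 + 2*((1 + 2)*4)²) = 126 + (69 + 2*(3*4)²) = 126 + (69 + 2*12²) = 126 + (69 + 2*144) = 126 + (69 + 288) = 126 + 357 = 483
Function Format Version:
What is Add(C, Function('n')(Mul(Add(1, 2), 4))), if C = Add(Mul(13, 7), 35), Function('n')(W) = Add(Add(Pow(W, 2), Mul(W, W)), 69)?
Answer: 483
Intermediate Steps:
Function('n')(W) = Add(69, Mul(2, Pow(W, 2))) (Function('n')(W) = Add(Add(Pow(W, 2), Pow(W, 2)), 69) = Add(Mul(2, Pow(W, 2)), 69) = Add(69, Mul(2, Pow(W, 2))))
C = 126 (C = Add(91, 35) = 126)
Add(C, Function('n')(Mul(Add(1, 2), 4))) = Add(126, Add(69, Mul(2, Pow(Mul(Add(1, 2), 4), 2)))) = Add(126, Add(69, Mul(2, Pow(Mul(3, 4), 2)))) = Add(126, Add(69, Mul(2, Pow(12, 2)))) = Add(126, Add(69, Mul(2, 144))) = Add(126, Add(69, 288)) = Add(126, 357) = 483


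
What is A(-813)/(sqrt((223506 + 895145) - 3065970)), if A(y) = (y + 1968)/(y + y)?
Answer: 35*I*sqrt(1947319)/95949718 ≈ 0.00050903*I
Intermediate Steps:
A(y) = (1968 + y)/(2*y) (A(y) = (1968 + y)/((2*y)) = (1968 + y)*(1/(2*y)) = (1968 + y)/(2*y))
A(-813)/(sqrt((223506 + 895145) - 3065970)) = ((1/2)*(1968 - 813)/(-813))/(sqrt((223506 + 895145) - 3065970)) = ((1/2)*(-1/813)*1155)/(sqrt(1118651 - 3065970)) = -385*(-I*sqrt(1947319)/1947319)/542 = -(-35)*I*sqrt(1947319)/95949718 = 35*I*sqrt(1947319)/95949718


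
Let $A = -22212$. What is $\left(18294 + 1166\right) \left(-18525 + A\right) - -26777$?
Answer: $-792715243$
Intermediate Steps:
$\left(18294 + 1166\right) \left(-18525 + A\right) - -26777 = \left(18294 + 1166\right) \left(-18525 - 22212\right) - -26777 = 19460 \left(-40737\right) + 26777 = -792742020 + 26777 = -792715243$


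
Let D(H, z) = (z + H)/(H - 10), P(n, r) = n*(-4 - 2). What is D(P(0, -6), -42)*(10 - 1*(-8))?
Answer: 378/5 ≈ 75.600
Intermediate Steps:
P(n, r) = -6*n (P(n, r) = n*(-6) = -6*n)
D(H, z) = (H + z)/(-10 + H)
D(P(0, -6), -42)*(10 - 1*(-8)) = ((-6*0 - 42)/(-10 - 6*0))*(10 - 1*(-8)) = ((0 - 42)/(-10 + 0))*(10 + 8) = (-42/(-10))*18 = -⅒*(-42)*18 = (21/5)*18 = 378/5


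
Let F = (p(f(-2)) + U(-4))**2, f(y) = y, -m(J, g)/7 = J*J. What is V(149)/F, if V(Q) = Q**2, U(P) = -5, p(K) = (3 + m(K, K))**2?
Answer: 22201/384400 ≈ 0.057755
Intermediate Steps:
m(J, g) = -7*J**2 (m(J, g) = -7*J*J = -7*J**2)
p(K) = (3 - 7*K**2)**2
F = 384400 (F = ((-3 + 7*(-2)**2)**2 - 5)**2 = ((-3 + 7*4)**2 - 5)**2 = ((-3 + 28)**2 - 5)**2 = (25**2 - 5)**2 = (625 - 5)**2 = 620**2 = 384400)
V(149)/F = 149**2/384400 = 22201*(1/384400) = 22201/384400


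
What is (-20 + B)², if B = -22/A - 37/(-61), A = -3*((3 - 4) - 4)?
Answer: 364313569/837225 ≈ 435.14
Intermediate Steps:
A = 15 (A = -3*(-1 - 4) = -3*(-5) = 15)
B = -787/915 (B = -22/15 - 37/(-61) = -22*1/15 - 37*(-1/61) = -22/15 + 37/61 = -787/915 ≈ -0.86011)
(-20 + B)² = (-20 - 787/915)² = (-19087/915)² = 364313569/837225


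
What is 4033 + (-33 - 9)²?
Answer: 5797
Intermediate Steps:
4033 + (-33 - 9)² = 4033 + (-42)² = 4033 + 1764 = 5797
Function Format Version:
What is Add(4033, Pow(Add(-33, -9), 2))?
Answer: 5797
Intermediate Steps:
Add(4033, Pow(Add(-33, -9), 2)) = Add(4033, Pow(-42, 2)) = Add(4033, 1764) = 5797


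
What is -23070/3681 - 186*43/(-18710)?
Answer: -67033177/11478585 ≈ -5.8398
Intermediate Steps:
-23070/3681 - 186*43/(-18710) = -23070*1/3681 - 7998*(-1/18710) = -7690/1227 + 3999/9355 = -67033177/11478585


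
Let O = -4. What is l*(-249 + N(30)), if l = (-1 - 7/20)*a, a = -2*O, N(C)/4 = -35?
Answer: 21006/5 ≈ 4201.2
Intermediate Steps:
N(C) = -140 (N(C) = 4*(-35) = -140)
a = 8 (a = -2*(-4) = 8)
l = -54/5 (l = (-1 - 7/20)*8 = -27/20*8 = -54/5 ≈ -10.800)
l*(-249 + N(30)) = -54*(-249 - 140)/5 = -54/5*(-389) = 21006/5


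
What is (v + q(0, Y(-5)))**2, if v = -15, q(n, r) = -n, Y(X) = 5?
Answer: 225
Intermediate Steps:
(v + q(0, Y(-5)))**2 = (-15 - 1*0)**2 = (-15 + 0)**2 = (-15)**2 = 225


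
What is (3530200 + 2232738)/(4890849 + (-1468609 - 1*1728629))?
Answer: 5762938/1693611 ≈ 3.4028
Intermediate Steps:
(3530200 + 2232738)/(4890849 + (-1468609 - 1*1728629)) = 5762938/(4890849 + (-1468609 - 1728629)) = 5762938/(4890849 - 3197238) = 5762938/1693611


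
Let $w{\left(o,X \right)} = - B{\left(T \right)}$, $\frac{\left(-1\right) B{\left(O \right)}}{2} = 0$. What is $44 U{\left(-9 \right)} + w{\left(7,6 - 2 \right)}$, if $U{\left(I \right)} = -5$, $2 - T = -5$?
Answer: $-220$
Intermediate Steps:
$T = 7$ ($T = 2 - -5 = 2 + 5 = 7$)
$B{\left(O \right)} = 0$ ($B{\left(O \right)} = \left(-2\right) 0 = 0$)
$w{\left(o,X \right)} = 0$ ($w{\left(o,X \right)} = \left(-1\right) 0 = 0$)
$44 U{\left(-9 \right)} + w{\left(7,6 - 2 \right)} = 44 \left(-5\right) + 0 = -220 + 0 = -220$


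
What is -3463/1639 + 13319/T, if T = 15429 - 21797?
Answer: -43882225/10437152 ≈ -4.2044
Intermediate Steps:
T = -6368
-3463/1639 + 13319/T = -3463/1639 + 13319/(-6368) = -3463*1/1639 + 13319*(-1/6368) = -3463/1639 - 13319/6368 = -43882225/10437152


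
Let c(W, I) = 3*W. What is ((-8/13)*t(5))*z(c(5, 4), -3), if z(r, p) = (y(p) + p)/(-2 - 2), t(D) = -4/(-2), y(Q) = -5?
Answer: -32/13 ≈ -2.4615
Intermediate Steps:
t(D) = 2 (t(D) = -4*(-1/2) = 2)
z(r, p) = 5/4 - p/4 (z(r, p) = (-5 + p)/(-2 - 2) = (-5 + p)/(-4) = (-5 + p)*(-1/4) = 5/4 - p/4)
((-8/13)*t(5))*z(c(5, 4), -3) = (-8/13*2)*(5/4 - 1/4*(-3)) = (-8*1/13*2)*(5/4 + 3/4) = -8/13*2*2 = -16/13*2 = -32/13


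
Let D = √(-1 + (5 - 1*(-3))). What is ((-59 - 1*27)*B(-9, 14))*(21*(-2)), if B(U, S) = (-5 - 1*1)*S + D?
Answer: -303408 + 3612*√7 ≈ -2.9385e+5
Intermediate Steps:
D = √7 (D = √(-1 + (5 + 3)) = √(-1 + 8) = √7 ≈ 2.6458)
B(U, S) = √7 - 6*S (B(U, S) = (-5 - 1*1)*S + √7 = (-5 - 1)*S + √7 = -6*S + √7 = √7 - 6*S)
((-59 - 1*27)*B(-9, 14))*(21*(-2)) = ((-59 - 1*27)*(√7 - 6*14))*(21*(-2)) = ((-59 - 27)*(√7 - 84))*(-42) = -86*(-84 + √7)*(-42) = (7224 - 86*√7)*(-42) = -303408 + 3612*√7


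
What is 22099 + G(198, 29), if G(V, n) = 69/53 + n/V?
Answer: 231922105/10494 ≈ 22100.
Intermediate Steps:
G(V, n) = 69/53 + n/V (G(V, n) = 69*(1/53) + n/V = 69/53 + n/V)
22099 + G(198, 29) = 22099 + (69/53 + 29/198) = 22099 + 15199/10494 = 231922105/10494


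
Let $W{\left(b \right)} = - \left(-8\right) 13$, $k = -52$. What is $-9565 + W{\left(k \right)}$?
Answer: $-9461$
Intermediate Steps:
$W{\left(b \right)} = 104$ ($W{\left(b \right)} = \left(-1\right) \left(-104\right) = 104$)
$-9565 + W{\left(k \right)} = -9565 + 104 = -9461$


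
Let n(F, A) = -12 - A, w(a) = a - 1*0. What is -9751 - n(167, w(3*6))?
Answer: -9721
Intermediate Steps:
w(a) = a (w(a) = a + 0 = a)
-9751 - n(167, w(3*6)) = -9751 - (-12 - 3*6) = -9751 - (-12 - 1*18) = -9751 - (-12 - 18) = -9751 - 1*(-30) = -9751 + 30 = -9721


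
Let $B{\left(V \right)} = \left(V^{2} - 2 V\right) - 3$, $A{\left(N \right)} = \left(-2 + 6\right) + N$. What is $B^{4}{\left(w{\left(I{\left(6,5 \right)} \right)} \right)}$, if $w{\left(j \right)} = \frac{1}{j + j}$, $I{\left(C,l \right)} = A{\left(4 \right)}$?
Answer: $\frac{407555836801}{4294967296} \approx 94.891$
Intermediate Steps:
$A{\left(N \right)} = 4 + N$
$I{\left(C,l \right)} = 8$ ($I{\left(C,l \right)} = 4 + 4 = 8$)
$w{\left(j \right)} = \frac{1}{2 j}$
$B{\left(V \right)} = -3 + V^{2} - 2 V$
$B^{4}{\left(w{\left(I{\left(6,5 \right)} \right)} \right)} = \left(-3 + \left(\frac{1}{2 \cdot 8}\right)^{2} - 2 \frac{1}{2 \cdot 8}\right)^{4} = \left(-3 + \left(\frac{1}{2} \cdot \frac{1}{8}\right)^{2} - 2 \cdot \frac{1}{2} \cdot \frac{1}{8}\right)^{4} = \left(-3 + \left(\frac{1}{16}\right)^{2} - \frac{1}{8}\right)^{4} = \left(-3 + \frac{1}{256} - \frac{1}{8}\right)^{4} = \left(- \frac{799}{256}\right)^{4} = \frac{407555836801}{4294967296}$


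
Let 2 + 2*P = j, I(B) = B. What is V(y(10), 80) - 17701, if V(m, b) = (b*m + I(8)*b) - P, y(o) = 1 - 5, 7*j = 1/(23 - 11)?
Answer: -2919841/168 ≈ -17380.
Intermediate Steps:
j = 1/84 (j = 1/(7*(23 - 11)) = (1/7)/12 = (1/7)*(1/12) = 1/84 ≈ 0.011905)
P = -167/168 (P = -1 + (1/2)*(1/84) = -1 + 1/168 = -167/168 ≈ -0.99405)
y(o) = -4
V(m, b) = 167/168 + 8*b + b*m (V(m, b) = (b*m + 8*b) - 1*(-167/168) = (8*b + b*m) + 167/168 = 167/168 + 8*b + b*m)
V(y(10), 80) - 17701 = (167/168 + 8*80 + 80*(-4)) - 17701 = (167/168 + 640 - 320) - 17701 = 53927/168 - 17701 = -2919841/168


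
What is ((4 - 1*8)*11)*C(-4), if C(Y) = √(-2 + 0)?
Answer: -44*I*√2 ≈ -62.225*I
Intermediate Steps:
C(Y) = I*√2 (C(Y) = √(-2) = I*√2)
((4 - 1*8)*11)*C(-4) = ((4 - 1*8)*11)*(I*√2) = ((4 - 8)*11)*(I*√2) = (-4*11)*(I*√2) = -44*I*√2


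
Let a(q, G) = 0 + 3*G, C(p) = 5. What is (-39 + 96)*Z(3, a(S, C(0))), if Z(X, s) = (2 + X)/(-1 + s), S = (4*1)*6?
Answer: 285/14 ≈ 20.357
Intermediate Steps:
S = 24 (S = 4*6 = 24)
a(q, G) = 3*G
Z(X, s) = (2 + X)/(-1 + s)
(-39 + 96)*Z(3, a(S, C(0))) = (-39 + 96)*((2 + 3)/(-1 + 3*5)) = 57*(5/(-1 + 15)) = 57*(5/14) = 285/14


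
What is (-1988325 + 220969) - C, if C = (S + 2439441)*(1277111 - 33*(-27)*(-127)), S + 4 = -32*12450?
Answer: -2375674947654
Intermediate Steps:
S = -398404 (S = -4 - 32*12450 = -4 - 398400 = -398404)
C = 2375673180298 (C = (-398404 + 2439441)*(1277111 - 33*(-27)*(-127)) = 2041037*(1277111 + 891*(-127)) = 2041037*(1277111 - 113157) = 2041037*1163954 = 2375673180298)
(-1988325 + 220969) - C = (-1988325 + 220969) - 1*2375673180298 = -1767356 - 2375673180298 = -2375674947654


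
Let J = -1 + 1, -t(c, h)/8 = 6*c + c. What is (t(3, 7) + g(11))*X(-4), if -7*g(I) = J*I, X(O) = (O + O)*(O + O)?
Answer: -10752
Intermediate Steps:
t(c, h) = -56*c (t(c, h) = -8*(6*c + c) = -56*c)
X(O) = 4*O² (X(O) = (2*O)*(2*O) = 4*O²)
J = 0
g(I) = 0 (g(I) = -0*I = -⅐*0 = 0)
(t(3, 7) + g(11))*X(-4) = (-56*3 + 0)*(4*(-4)²) = (-168 + 0)*(4*16) = -168*64 = -10752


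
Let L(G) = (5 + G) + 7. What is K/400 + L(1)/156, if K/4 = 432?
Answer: 1321/300 ≈ 4.4033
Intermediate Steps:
K = 1728 (K = 4*432 = 1728)
L(G) = 12 + G
K/400 + L(1)/156 = 1728/400 + (12 + 1)/156 = 1728*(1/400) + 13*(1/156) = 108/25 + 1/12 = 1321/300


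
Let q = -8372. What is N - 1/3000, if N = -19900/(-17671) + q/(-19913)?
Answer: 1632279053377/1055647869000 ≈ 1.5462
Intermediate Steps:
N = 544210312/351882623 (N = -19900/(-17671) - 8372/(-19913) = -19900*(-1/17671) - 8372*(-1/19913) = 19900/17671 + 8372/19913 = 544210312/351882623 ≈ 1.5466)
N - 1/3000 = 544210312/351882623 - 1/3000 = 1632279053377/1055647869000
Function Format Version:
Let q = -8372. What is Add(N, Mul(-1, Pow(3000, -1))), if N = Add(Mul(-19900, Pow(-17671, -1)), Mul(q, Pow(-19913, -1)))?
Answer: Rational(1632279053377, 1055647869000) ≈ 1.5462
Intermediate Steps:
N = Rational(544210312, 351882623) (N = Add(Mul(-19900, Pow(-17671, -1)), Mul(-8372, Pow(-19913, -1))) = Add(Mul(-19900, Rational(-1, 17671)), Mul(-8372, Rational(-1, 19913))) = Add(Rational(19900, 17671), Rational(8372, 19913)) = Rational(544210312, 351882623) ≈ 1.5466)
Add(N, Mul(-1, Pow(3000, -1))) = Add(Rational(544210312, 351882623), Mul(-1, Pow(3000, -1))) = Add(Rational(544210312, 351882623), Mul(-1, Rational(1, 3000))) = Add(Rational(544210312, 351882623), Rational(-1, 3000)) = Rational(1632279053377, 1055647869000)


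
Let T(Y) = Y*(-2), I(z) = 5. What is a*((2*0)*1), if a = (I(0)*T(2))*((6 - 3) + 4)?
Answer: 0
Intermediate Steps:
T(Y) = -2*Y
a = -140 (a = (5*(-2*2))*((6 - 3) + 4) = (5*(-4))*(3 + 4) = -20*7 = -140)
a*((2*0)*1) = -140*2*0 = -0 = -140*0 = 0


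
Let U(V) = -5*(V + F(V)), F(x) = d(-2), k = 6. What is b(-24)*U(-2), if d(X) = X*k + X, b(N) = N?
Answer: -1920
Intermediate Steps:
d(X) = 7*X (d(X) = X*6 + X = 6*X + X = 7*X)
F(x) = -14 (F(x) = 7*(-2) = -14)
U(V) = 70 - 5*V (U(V) = -5*(V - 14) = -5*(-14 + V) = 70 - 5*V)
b(-24)*U(-2) = -24*(70 - 5*(-2)) = -24*(70 + 10) = -24*80 = -1920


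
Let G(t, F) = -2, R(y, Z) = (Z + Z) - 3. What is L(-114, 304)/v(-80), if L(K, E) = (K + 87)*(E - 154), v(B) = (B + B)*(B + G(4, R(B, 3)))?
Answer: -405/1312 ≈ -0.30869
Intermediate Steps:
R(y, Z) = -3 + 2*Z (R(y, Z) = 2*Z - 3 = -3 + 2*Z)
v(B) = 2*B*(-2 + B) (v(B) = (B + B)*(B - 2) = (2*B)*(-2 + B) = 2*B*(-2 + B))
L(K, E) = (-154 + E)*(87 + K) (L(K, E) = (87 + K)*(-154 + E) = (-154 + E)*(87 + K))
L(-114, 304)/v(-80) = (-13398 - 154*(-114) + 87*304 + 304*(-114))/((2*(-80)*(-2 - 80))) = (-13398 + 17556 + 26448 - 34656)/((2*(-80)*(-82))) = -4050/13120 = -4050*1/13120 = -405/1312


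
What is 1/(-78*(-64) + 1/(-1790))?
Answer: 1790/8935679 ≈ 0.00020032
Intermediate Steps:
1/(-78*(-64) + 1/(-1790)) = 1/(4992 - 1/1790) = 1/(8935679/1790) = 1790/8935679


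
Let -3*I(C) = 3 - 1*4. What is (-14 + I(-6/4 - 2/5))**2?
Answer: 1681/9 ≈ 186.78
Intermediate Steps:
I(C) = 1/3 (I(C) = -(3 - 1*4)/3 = -(3 - 4)/3 = -1/3*(-1) = 1/3)
(-14 + I(-6/4 - 2/5))**2 = (-14 + 1/3)**2 = (-41/3)**2 = 1681/9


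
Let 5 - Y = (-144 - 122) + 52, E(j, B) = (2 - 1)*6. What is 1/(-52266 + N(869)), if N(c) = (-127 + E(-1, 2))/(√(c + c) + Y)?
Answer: -2415917817/126271745634697 - 121*√1738/126271745634697 ≈ -1.9133e-5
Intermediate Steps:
E(j, B) = 6 (E(j, B) = 1*6 = 6)
Y = 219 (Y = 5 - ((-144 - 122) + 52) = 5 - (-266 + 52) = 5 - 1*(-214) = 5 + 214 = 219)
N(c) = -121/(219 + √2*√c) (N(c) = (-127 + 6)/(√(c + c) + 219) = -121/(√(2*c) + 219) = -121/(√2*√c + 219) = -121/(219 + √2*√c))
1/(-52266 + N(869)) = 1/(-52266 - 121/(219 + √2*√869)) = 1/(-52266 - 121/(219 + √1738))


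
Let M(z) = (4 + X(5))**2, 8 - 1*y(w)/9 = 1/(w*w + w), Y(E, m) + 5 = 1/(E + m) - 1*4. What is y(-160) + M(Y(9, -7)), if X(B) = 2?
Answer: 915837/8480 ≈ 108.00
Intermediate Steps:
Y(E, m) = -9 + 1/(E + m) (Y(E, m) = -5 + (1/(E + m) - 1*4) = -5 + (1/(E + m) - 4) = -5 + (-4 + 1/(E + m)) = -9 + 1/(E + m))
y(w) = 72 - 9/(w + w**2) (y(w) = 72 - 9/(w*w + w) = 72 - 9/(w**2 + w) = 72 - 9/(w + w**2))
M(z) = 36 (M(z) = (4 + 2)**2 = 6**2 = 36)
y(-160) + M(Y(9, -7)) = 9*(-1 + 8*(-160) + 8*(-160)**2)/(-160*(1 - 160)) + 36 = 9*(-1/160)*(-1 - 1280 + 8*25600)/(-159) + 36 = 9*(-1/160)*(-1/159)*(-1 - 1280 + 204800) + 36 = 9*(-1/160)*(-1/159)*203519 + 36 = 610557/8480 + 36 = 915837/8480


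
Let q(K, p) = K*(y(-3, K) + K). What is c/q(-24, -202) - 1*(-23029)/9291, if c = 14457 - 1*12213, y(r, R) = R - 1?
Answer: 3994259/910518 ≈ 4.3868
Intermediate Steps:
y(r, R) = -1 + R
c = 2244 (c = 14457 - 12213 = 2244)
q(K, p) = K*(-1 + 2*K) (q(K, p) = K*((-1 + K) + K) = K*(-1 + 2*K))
c/q(-24, -202) - 1*(-23029)/9291 = 2244/((-24*(-1 + 2*(-24)))) - 1*(-23029)/9291 = 2244/((-24*(-1 - 48))) + 23029*(1/9291) = 2244/((-24*(-49))) + 23029/9291 = 2244/1176 + 23029/9291 = 2244*(1/1176) + 23029/9291 = 187/98 + 23029/9291 = 3994259/910518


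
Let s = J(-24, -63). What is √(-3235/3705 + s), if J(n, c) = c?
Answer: I*√35071530/741 ≈ 7.9921*I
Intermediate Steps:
s = -63
√(-3235/3705 + s) = √(-3235/3705 - 63) = √(-3235*1/3705 - 63) = √(-647/741 - 63) = √(-47330/741) = I*√35071530/741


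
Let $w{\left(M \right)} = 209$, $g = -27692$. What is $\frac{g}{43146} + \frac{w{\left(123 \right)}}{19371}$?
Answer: $- \frac{7990973}{12663351} \approx -0.63103$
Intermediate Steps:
$\frac{g}{43146} + \frac{w{\left(123 \right)}}{19371} = - \frac{27692}{43146} + \frac{209}{19371} = \left(-27692\right) \frac{1}{43146} + 209 \cdot \frac{1}{19371} = - \frac{13846}{21573} + \frac{19}{1761} = - \frac{7990973}{12663351}$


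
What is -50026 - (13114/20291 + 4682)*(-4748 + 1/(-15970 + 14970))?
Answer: 56264871537197/2536375 ≈ 2.2183e+7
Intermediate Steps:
-50026 - (13114/20291 + 4682)*(-4748 + 1/(-15970 + 14970)) = -50026 - (13114*(1/20291) + 4682)*(-4748 + 1/(-1000)) = -50026 - (13114/20291 + 4682)*(-4748 - 1/1000) = -50026 - 95015576*(-4748001)/(20291*1000) = -50026 - 1*(-56391756232947/2536375) = -50026 + 56391756232947/2536375 = 56264871537197/2536375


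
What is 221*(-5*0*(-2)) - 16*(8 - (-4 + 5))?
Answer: -112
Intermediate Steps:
221*(-5*0*(-2)) - 16*(8 - (-4 + 5)) = 221*(0*(-2)) - 16*(8 - 1*1) = 221*0 - 16*(8 - 1) = 0 - 16*7 = 0 - 112 = -112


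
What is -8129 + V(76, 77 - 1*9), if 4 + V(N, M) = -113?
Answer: -8246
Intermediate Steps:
V(N, M) = -117 (V(N, M) = -4 - 113 = -117)
-8129 + V(76, 77 - 1*9) = -8129 - 117 = -8246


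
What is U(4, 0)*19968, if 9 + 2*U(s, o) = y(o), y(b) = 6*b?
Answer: -89856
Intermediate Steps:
U(s, o) = -9/2 + 3*o (U(s, o) = -9/2 + (6*o)/2 = -9/2 + 3*o)
U(4, 0)*19968 = (-9/2 + 3*0)*19968 = (-9/2 + 0)*19968 = -9/2*19968 = -89856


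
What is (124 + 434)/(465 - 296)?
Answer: 558/169 ≈ 3.3018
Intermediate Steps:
(124 + 434)/(465 - 296) = 558/169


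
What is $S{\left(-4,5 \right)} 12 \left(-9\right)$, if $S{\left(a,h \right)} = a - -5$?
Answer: $-108$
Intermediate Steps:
$S{\left(a,h \right)} = 5 + a$ ($S{\left(a,h \right)} = a + 5 = 5 + a$)
$S{\left(-4,5 \right)} 12 \left(-9\right) = \left(5 - 4\right) 12 \left(-9\right) = 1 \cdot 12 \left(-9\right) = 12 \left(-9\right) = -108$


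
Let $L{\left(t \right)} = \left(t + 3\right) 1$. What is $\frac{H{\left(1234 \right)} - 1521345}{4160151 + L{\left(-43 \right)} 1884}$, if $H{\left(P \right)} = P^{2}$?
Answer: $\frac{1411}{4084791} \approx 0.00034543$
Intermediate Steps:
$L{\left(t \right)} = 3 + t$ ($L{\left(t \right)} = \left(3 + t\right) 1 = 3 + t$)
$\frac{H{\left(1234 \right)} - 1521345}{4160151 + L{\left(-43 \right)} 1884} = \frac{1234^{2} - 1521345}{4160151 + \left(3 - 43\right) 1884} = \frac{1522756 - 1521345}{4160151 - 75360} = \frac{1411}{4160151 - 75360} = \frac{1411}{4084791}$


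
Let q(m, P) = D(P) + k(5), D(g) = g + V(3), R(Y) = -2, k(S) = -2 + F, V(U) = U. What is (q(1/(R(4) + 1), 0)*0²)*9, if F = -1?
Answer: 0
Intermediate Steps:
k(S) = -3 (k(S) = -2 - 1 = -3)
D(g) = 3 + g (D(g) = g + 3 = 3 + g)
q(m, P) = P (q(m, P) = (3 + P) - 3 = P)
(q(1/(R(4) + 1), 0)*0²)*9 = (0*0²)*9 = (0*0)*9 = 0*9 = 0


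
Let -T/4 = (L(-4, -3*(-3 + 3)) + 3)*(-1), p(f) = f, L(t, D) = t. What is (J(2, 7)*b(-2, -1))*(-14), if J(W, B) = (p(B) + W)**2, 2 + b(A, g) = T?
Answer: 6804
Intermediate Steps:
T = -4 (T = -4*(-4 + 3)*(-1) = -(-4)*(-1) = -4*1 = -4)
b(A, g) = -6 (b(A, g) = -2 - 4 = -6)
J(W, B) = (B + W)**2
(J(2, 7)*b(-2, -1))*(-14) = ((7 + 2)**2*(-6))*(-14) = (9**2*(-6))*(-14) = (81*(-6))*(-14) = -486*(-14) = 6804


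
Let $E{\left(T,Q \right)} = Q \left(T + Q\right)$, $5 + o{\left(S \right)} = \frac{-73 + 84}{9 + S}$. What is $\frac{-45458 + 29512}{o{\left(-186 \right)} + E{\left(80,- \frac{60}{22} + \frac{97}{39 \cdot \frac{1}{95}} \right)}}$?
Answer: $- \frac{173148349374}{795131128163} \approx -0.21776$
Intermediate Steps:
$o{\left(S \right)} = -5 + \frac{11}{9 + S}$ ($o{\left(S \right)} = -5 + \frac{-73 + 84}{9 + S} = -5 + \frac{11}{9 + S}$)
$E{\left(T,Q \right)} = Q \left(Q + T\right)$
$\frac{-45458 + 29512}{o{\left(-186 \right)} + E{\left(80,- \frac{60}{22} + \frac{97}{39 \cdot \frac{1}{95}} \right)}} = \frac{-45458 + 29512}{\frac{-34 - -930}{9 - 186} + \left(- \frac{60}{22} + \frac{97}{39 \cdot \frac{1}{95}}\right) \left(\left(- \frac{60}{22} + \frac{97}{39 \cdot \frac{1}{95}}\right) + 80\right)} = - \frac{15946}{\frac{-34 + 930}{-177} + \left(\left(-60\right) \frac{1}{22} + \frac{97}{39 \cdot \frac{1}{95}}\right) \left(\left(\left(-60\right) \frac{1}{22} + \frac{97}{39 \cdot \frac{1}{95}}\right) + 80\right)} = - \frac{15946}{\left(- \frac{1}{177}\right) 896 + \left(- \frac{30}{11} + \frac{97}{\frac{39}{95}}\right) \left(\left(- \frac{30}{11} + \frac{97}{\frac{39}{95}}\right) + 80\right)} = - \frac{15946}{- \frac{896}{177} + \left(- \frac{30}{11} + 97 \cdot \frac{95}{39}\right) \left(\left(- \frac{30}{11} + 97 \cdot \frac{95}{39}\right) + 80\right)} = - \frac{15946}{- \frac{896}{177} + \left(- \frac{30}{11} + \frac{9215}{39}\right) \left(\left(- \frac{30}{11} + \frac{9215}{39}\right) + 80\right)} = - \frac{15946}{- \frac{896}{177} + \frac{100195 \left(\frac{100195}{429} + 80\right)}{429}} = - \frac{15946}{- \frac{896}{177} + \frac{100195}{429} \cdot \frac{134515}{429}} = - \frac{15946}{- \frac{896}{177} + \frac{13477730425}{184041}} = - \frac{15946}{\frac{795131128163}{10858419}} = \left(-15946\right) \frac{10858419}{795131128163} = - \frac{173148349374}{795131128163}$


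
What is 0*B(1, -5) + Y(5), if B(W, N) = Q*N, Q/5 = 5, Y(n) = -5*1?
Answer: -5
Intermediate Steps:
Y(n) = -5
Q = 25 (Q = 5*5 = 25)
B(W, N) = 25*N
0*B(1, -5) + Y(5) = 0*(25*(-5)) - 5 = 0*(-125) - 5 = 0 - 5 = -5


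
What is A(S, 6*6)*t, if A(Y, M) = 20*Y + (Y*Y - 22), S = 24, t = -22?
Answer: -22748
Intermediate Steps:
A(Y, M) = -22 + Y² + 20*Y (A(Y, M) = 20*Y + (Y² - 22) = 20*Y + (-22 + Y²) = -22 + Y² + 20*Y)
A(S, 6*6)*t = (-22 + 24² + 20*24)*(-22) = (-22 + 576 + 480)*(-22) = 1034*(-22) = -22748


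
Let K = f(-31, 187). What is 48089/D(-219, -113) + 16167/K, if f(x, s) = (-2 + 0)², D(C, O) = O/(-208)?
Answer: 41836919/452 ≈ 92560.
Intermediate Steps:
D(C, O) = -O/208 (D(C, O) = O*(-1/208) = -O/208)
f(x, s) = 4 (f(x, s) = (-2)² = 4)
K = 4
48089/D(-219, -113) + 16167/K = 48089/((-1/208*(-113))) + 16167/4 = 48089/(113/208) + 16167*(¼) = 48089*(208/113) + 16167/4 = 10002512/113 + 16167/4 = 41836919/452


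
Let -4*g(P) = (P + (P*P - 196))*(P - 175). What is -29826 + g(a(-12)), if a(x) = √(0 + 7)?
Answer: -76193/2 + 91*√7 ≈ -37856.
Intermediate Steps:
a(x) = √7
g(P) = -(-175 + P)*(-196 + P + P²)/4 (g(P) = -(P + (P*P - 196))*(P - 175)/4 = -(P + (P² - 196))*(-175 + P)/4 = -(P + (-196 + P²))*(-175 + P)/4 = -(-196 + P + P²)*(-175 + P)/4 = -(-175 + P)*(-196 + P + P²)/4)
-29826 + g(a(-12)) = -29826 + (-8575 - 7*√7/4 + 87*(√7)²/2 + 371*√7/4) = -29826 + (-8575 - 7*√7/4 + (87/2)*7 + 371*√7/4) = -29826 + (-8575 - 7*√7/4 + 609/2 + 371*√7/4) = -29826 + (-16541/2 + 91*√7) = -76193/2 + 91*√7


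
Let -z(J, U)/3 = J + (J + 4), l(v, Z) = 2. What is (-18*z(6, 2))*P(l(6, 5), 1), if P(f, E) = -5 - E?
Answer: -5184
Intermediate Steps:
z(J, U) = -12 - 6*J (z(J, U) = -3*(J + (J + 4)) = -3*(J + (4 + J)) = -3*(4 + 2*J) = -12 - 6*J)
(-18*z(6, 2))*P(l(6, 5), 1) = (-18*(-12 - 6*6))*(-5 - 1*1) = (-18*(-12 - 36))*(-5 - 1) = -18*(-48)*(-6) = 864*(-6) = -5184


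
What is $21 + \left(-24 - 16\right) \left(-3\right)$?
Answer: $141$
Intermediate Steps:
$21 + \left(-24 - 16\right) \left(-3\right) = 21 - -120 = 21 + 120 = 141$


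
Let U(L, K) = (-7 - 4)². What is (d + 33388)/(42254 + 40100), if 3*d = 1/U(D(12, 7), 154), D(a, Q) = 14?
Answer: 12119845/29894502 ≈ 0.40542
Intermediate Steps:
U(L, K) = 121 (U(L, K) = (-11)² = 121)
d = 1/363 (d = (⅓)/121 = (⅓)*(1/121) = 1/363 ≈ 0.0027548)
(d + 33388)/(42254 + 40100) = (1/363 + 33388)/(42254 + 40100) = (12119845/363)/82354 = (12119845/363)*(1/82354) = 12119845/29894502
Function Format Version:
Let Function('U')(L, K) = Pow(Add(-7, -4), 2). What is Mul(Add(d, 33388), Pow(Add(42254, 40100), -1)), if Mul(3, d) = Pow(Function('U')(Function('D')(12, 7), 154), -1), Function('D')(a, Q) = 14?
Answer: Rational(12119845, 29894502) ≈ 0.40542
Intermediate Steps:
Function('U')(L, K) = 121 (Function('U')(L, K) = Pow(-11, 2) = 121)
d = Rational(1, 363) (d = Mul(Rational(1, 3), Pow(121, -1)) = Mul(Rational(1, 3), Rational(1, 121)) = Rational(1, 363) ≈ 0.0027548)
Mul(Add(d, 33388), Pow(Add(42254, 40100), -1)) = Mul(Add(Rational(1, 363), 33388), Pow(Add(42254, 40100), -1)) = Mul(Rational(12119845, 363), Pow(82354, -1)) = Mul(Rational(12119845, 363), Rational(1, 82354)) = Rational(12119845, 29894502)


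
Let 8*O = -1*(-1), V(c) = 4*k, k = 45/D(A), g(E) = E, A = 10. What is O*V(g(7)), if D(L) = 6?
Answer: 15/4 ≈ 3.7500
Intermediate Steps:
k = 15/2 (k = 45/6 = 45*(1/6) = 15/2 ≈ 7.5000)
V(c) = 30 (V(c) = 4*(15/2) = 30)
O = 1/8 (O = (-1*(-1))/8 = (1/8)*1 = 1/8 ≈ 0.12500)
O*V(g(7)) = (1/8)*30 = 15/4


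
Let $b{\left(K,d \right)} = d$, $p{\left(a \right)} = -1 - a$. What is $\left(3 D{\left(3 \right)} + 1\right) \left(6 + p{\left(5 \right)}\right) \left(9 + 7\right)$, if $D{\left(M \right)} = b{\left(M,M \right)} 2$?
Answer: $0$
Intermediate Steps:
$D{\left(M \right)} = 2 M$ ($D{\left(M \right)} = M 2 = 2 M$)
$\left(3 D{\left(3 \right)} + 1\right) \left(6 + p{\left(5 \right)}\right) \left(9 + 7\right) = \left(3 \cdot 2 \cdot 3 + 1\right) \left(6 - 6\right) \left(9 + 7\right) = \left(3 \cdot 6 + 1\right) \left(6 - 6\right) 16 = \left(18 + 1\right) \left(6 - 6\right) 16 = 19 \cdot 0 \cdot 16 = 19 \cdot 0 = 0$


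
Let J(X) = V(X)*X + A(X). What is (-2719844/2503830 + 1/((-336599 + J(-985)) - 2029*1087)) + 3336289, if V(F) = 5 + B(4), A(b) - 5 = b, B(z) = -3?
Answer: 10630126634458946021/3186213812880 ≈ 3.3363e+6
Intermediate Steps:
A(b) = 5 + b
V(F) = 2 (V(F) = 5 - 3 = 2)
J(X) = 5 + 3*X (J(X) = 2*X + (5 + X) = 5 + 3*X)
(-2719844/2503830 + 1/((-336599 + J(-985)) - 2029*1087)) + 3336289 = (-2719844/2503830 + 1/((-336599 + (5 + 3*(-985))) - 2029*1087)) + 3336289 = (-2719844*1/2503830 + 1/((-336599 + (5 - 2955)) - 2205523)) + 3336289 = (-1359922/1251915 + 1/((-336599 - 2950) - 2205523)) + 3336289 = (-1359922/1251915 + 1/(-339549 - 2205523)) + 3336289 = (-1359922/1251915 + 1/(-2545072)) + 3336289 = (-1359922/1251915 - 1/2545072) + 3336289 = -3461100656299/3186213812880 + 3336289 = 10630126634458946021/3186213812880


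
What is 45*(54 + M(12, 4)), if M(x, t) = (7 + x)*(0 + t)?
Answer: 5850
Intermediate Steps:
M(x, t) = t*(7 + x) (M(x, t) = (7 + x)*t = t*(7 + x))
45*(54 + M(12, 4)) = 45*(54 + 4*(7 + 12)) = 45*(54 + 4*19) = 45*(54 + 76) = 45*130 = 5850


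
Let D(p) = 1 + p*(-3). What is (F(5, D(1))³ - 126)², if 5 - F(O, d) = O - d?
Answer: 17956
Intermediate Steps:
D(p) = 1 - 3*p
F(O, d) = 5 + d - O (F(O, d) = 5 - (O - d) = 5 + (d - O) = 5 + d - O)
(F(5, D(1))³ - 126)² = ((5 + (1 - 3*1) - 1*5)³ - 126)² = ((5 + (1 - 3) - 5)³ - 126)² = ((5 - 2 - 5)³ - 126)² = ((-2)³ - 126)² = (-8 - 126)² = (-134)² = 17956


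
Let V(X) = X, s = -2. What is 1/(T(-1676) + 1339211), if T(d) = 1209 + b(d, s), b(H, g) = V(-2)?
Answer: 1/1340418 ≈ 7.4604e-7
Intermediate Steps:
b(H, g) = -2
T(d) = 1207 (T(d) = 1209 - 2 = 1207)
1/(T(-1676) + 1339211) = 1/(1207 + 1339211) = 1/1340418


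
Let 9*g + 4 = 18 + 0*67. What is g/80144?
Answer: 7/360648 ≈ 1.9410e-5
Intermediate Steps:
g = 14/9 (g = -4/9 + (18 + 0*67)/9 = -4/9 + (18 + 0)/9 = -4/9 + (⅑)*18 = -4/9 + 2 = 14/9 ≈ 1.5556)
g/80144 = (14/9)/80144 = (14/9)*(1/80144) = 7/360648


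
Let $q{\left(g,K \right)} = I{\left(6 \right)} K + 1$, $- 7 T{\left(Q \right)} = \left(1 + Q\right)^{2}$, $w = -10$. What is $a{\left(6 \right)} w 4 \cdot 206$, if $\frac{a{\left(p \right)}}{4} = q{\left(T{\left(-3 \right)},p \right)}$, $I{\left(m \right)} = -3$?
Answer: $560320$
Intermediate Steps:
$T{\left(Q \right)} = - \frac{\left(1 + Q\right)^{2}}{7}$
$q{\left(g,K \right)} = 1 - 3 K$ ($q{\left(g,K \right)} = - 3 K + 1 = 1 - 3 K$)
$a{\left(p \right)} = 4 - 12 p$ ($a{\left(p \right)} = 4 \left(1 - 3 p\right) = 4 - 12 p$)
$a{\left(6 \right)} w 4 \cdot 206 = \left(4 - 72\right) \left(-10\right) 4 \cdot 206 = \left(-68\right) \left(-10\right) 4 \cdot 206 = 680 \cdot 4 \cdot 206 = 2720 \cdot 206 = 560320$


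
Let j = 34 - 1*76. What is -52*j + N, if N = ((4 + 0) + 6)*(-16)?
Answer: 2024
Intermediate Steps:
N = -160 (N = (4 + 6)*(-16) = 10*(-16) = -160)
j = -42 (j = 34 - 76 = -42)
-52*j + N = -52*(-42) - 160 = 2184 - 160 = 2024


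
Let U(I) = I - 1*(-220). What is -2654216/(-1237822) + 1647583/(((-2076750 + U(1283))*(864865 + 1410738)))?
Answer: 6267184626323750515/2922769010035873251 ≈ 2.1443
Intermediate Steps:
U(I) = 220 + I (U(I) = I + 220 = 220 + I)
-2654216/(-1237822) + 1647583/(((-2076750 + U(1283))*(864865 + 1410738))) = -2654216/(-1237822) + 1647583/(((-2076750 + (220 + 1283))*(864865 + 1410738))) = -2654216*(-1/1237822) + 1647583/(((-2076750 + 1503)*2275603)) = 1327108/618911 + 1647583/((-2075247*2275603)) = 1327108/618911 + 1647583/(-4722438298941) = 1327108/618911 + 1647583*(-1/4722438298941) = 1327108/618911 - 1647583/4722438298941 = 6267184626323750515/2922769010035873251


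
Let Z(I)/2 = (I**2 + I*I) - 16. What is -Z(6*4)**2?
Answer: -5161984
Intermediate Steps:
Z(I) = -32 + 4*I**2 (Z(I) = 2*((I**2 + I*I) - 16) = 2*((I**2 + I**2) - 16) = 2*(2*I**2 - 16) = 2*(-16 + 2*I**2) = -32 + 4*I**2)
-Z(6*4)**2 = -(-32 + 4*(6*4)**2)**2 = -(-32 + 4*24**2)**2 = -(-32 + 4*576)**2 = -(-32 + 2304)**2 = -1*2272**2 = -1*5161984 = -5161984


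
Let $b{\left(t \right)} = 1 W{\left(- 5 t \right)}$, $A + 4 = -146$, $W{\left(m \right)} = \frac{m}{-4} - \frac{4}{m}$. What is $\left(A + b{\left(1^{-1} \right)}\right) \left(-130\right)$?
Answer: $\frac{38467}{2} \approx 19234.0$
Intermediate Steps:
$W{\left(m \right)} = - \frac{4}{m} - \frac{m}{4}$ ($W{\left(m \right)} = m \left(- \frac{1}{4}\right) - \frac{4}{m} = - \frac{m}{4} - \frac{4}{m} = - \frac{4}{m} - \frac{m}{4}$)
$A = -150$ ($A = -4 - 146 = -150$)
$b{\left(t \right)} = \frac{4}{5 t} + \frac{5 t}{4}$ ($b{\left(t \right)} = 1 \left(- \frac{4}{\left(-5\right) t} - \frac{\left(-5\right) t}{4}\right) = 1 \left(- 4 \left(- \frac{1}{5 t}\right) + \frac{5 t}{4}\right) = 1 \left(\frac{4}{5 t} + \frac{5 t}{4}\right) = \frac{4}{5 t} + \frac{5 t}{4}$)
$\left(A + b{\left(1^{-1} \right)}\right) \left(-130\right) = \left(-150 + \frac{16 + 25 \left(1^{-1}\right)^{2}}{20 \cdot 1^{-1}}\right) \left(-130\right) = \left(-150 + \frac{16 + 25 \cdot 1^{2}}{20 \cdot 1}\right) \left(-130\right) = \left(-150 + \frac{1}{20} \cdot 1 \left(16 + 25 \cdot 1\right)\right) \left(-130\right) = \left(-150 + \frac{1}{20} \cdot 1 \left(16 + 25\right)\right) \left(-130\right) = \left(-150 + \frac{1}{20} \cdot 1 \cdot 41\right) \left(-130\right) = \left(-150 + \frac{41}{20}\right) \left(-130\right) = \left(- \frac{2959}{20}\right) \left(-130\right) = \frac{38467}{2}$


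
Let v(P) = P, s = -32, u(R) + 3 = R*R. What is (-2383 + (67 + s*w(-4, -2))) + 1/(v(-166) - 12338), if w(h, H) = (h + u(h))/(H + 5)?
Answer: -30159649/12504 ≈ -2412.0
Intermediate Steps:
u(R) = -3 + R² (u(R) = -3 + R*R = -3 + R²)
w(h, H) = (-3 + h + h²)/(5 + H) (w(h, H) = (h + (-3 + h²))/(H + 5) = (-3 + h + h²)/(5 + H))
(-2383 + (67 + s*w(-4, -2))) + 1/(v(-166) - 12338) = (-2383 + (67 - 32*(-3 - 4 + (-4)²)/(5 - 2))) + 1/(-166 - 12338) = (-2383 + (67 - 32*(-3 - 4 + 16)/3)) + 1/(-12504) = (-2383 + (67 - 32*9/3)) - 1/12504 = (-2383 + (67 - 32*3)) - 1/12504 = (-2383 + (67 - 96)) - 1/12504 = (-2383 - 29) - 1/12504 = -2412 - 1/12504 = -30159649/12504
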